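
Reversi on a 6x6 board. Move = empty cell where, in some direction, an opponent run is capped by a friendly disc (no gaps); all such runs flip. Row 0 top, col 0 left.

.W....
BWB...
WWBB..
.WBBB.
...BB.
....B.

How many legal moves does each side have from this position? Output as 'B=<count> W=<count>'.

-- B to move --
(0,0): flips 1 -> legal
(0,2): no bracket -> illegal
(3,0): flips 3 -> legal
(4,0): flips 1 -> legal
(4,1): no bracket -> illegal
(4,2): no bracket -> illegal
B mobility = 3
-- W to move --
(0,0): flips 1 -> legal
(0,2): no bracket -> illegal
(0,3): flips 1 -> legal
(1,3): flips 2 -> legal
(1,4): no bracket -> illegal
(2,4): flips 2 -> legal
(2,5): no bracket -> illegal
(3,5): flips 3 -> legal
(4,1): no bracket -> illegal
(4,2): no bracket -> illegal
(4,5): flips 3 -> legal
(5,2): no bracket -> illegal
(5,3): no bracket -> illegal
(5,5): flips 3 -> legal
W mobility = 7

Answer: B=3 W=7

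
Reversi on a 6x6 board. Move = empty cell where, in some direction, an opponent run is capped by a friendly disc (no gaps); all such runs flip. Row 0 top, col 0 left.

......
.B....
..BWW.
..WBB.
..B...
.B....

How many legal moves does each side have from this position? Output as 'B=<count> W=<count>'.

Answer: B=6 W=7

Derivation:
-- B to move --
(1,2): flips 1 -> legal
(1,3): flips 1 -> legal
(1,4): flips 1 -> legal
(1,5): flips 1 -> legal
(2,1): no bracket -> illegal
(2,5): flips 2 -> legal
(3,1): flips 1 -> legal
(3,5): no bracket -> illegal
(4,1): no bracket -> illegal
(4,3): no bracket -> illegal
B mobility = 6
-- W to move --
(0,0): no bracket -> illegal
(0,1): no bracket -> illegal
(0,2): no bracket -> illegal
(1,0): no bracket -> illegal
(1,2): flips 1 -> legal
(1,3): no bracket -> illegal
(2,0): no bracket -> illegal
(2,1): flips 1 -> legal
(2,5): no bracket -> illegal
(3,1): no bracket -> illegal
(3,5): flips 2 -> legal
(4,0): no bracket -> illegal
(4,1): no bracket -> illegal
(4,3): flips 1 -> legal
(4,4): flips 1 -> legal
(4,5): flips 1 -> legal
(5,0): no bracket -> illegal
(5,2): flips 1 -> legal
(5,3): no bracket -> illegal
W mobility = 7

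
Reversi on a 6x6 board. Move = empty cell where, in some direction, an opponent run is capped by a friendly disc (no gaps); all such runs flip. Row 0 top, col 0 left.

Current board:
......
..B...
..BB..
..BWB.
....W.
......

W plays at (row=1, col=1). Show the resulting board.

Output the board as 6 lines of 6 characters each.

Place W at (1,1); scan 8 dirs for brackets.
Dir NW: first cell '.' (not opp) -> no flip
Dir N: first cell '.' (not opp) -> no flip
Dir NE: first cell '.' (not opp) -> no flip
Dir W: first cell '.' (not opp) -> no flip
Dir E: opp run (1,2), next='.' -> no flip
Dir SW: first cell '.' (not opp) -> no flip
Dir S: first cell '.' (not opp) -> no flip
Dir SE: opp run (2,2) capped by W -> flip
All flips: (2,2)

Answer: ......
.WB...
..WB..
..BWB.
....W.
......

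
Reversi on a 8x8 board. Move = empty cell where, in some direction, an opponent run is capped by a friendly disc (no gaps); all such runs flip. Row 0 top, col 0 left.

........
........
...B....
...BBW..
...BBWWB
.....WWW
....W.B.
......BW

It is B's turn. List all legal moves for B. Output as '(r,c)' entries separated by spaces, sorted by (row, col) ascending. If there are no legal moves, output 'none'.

(2,4): no bracket -> illegal
(2,5): no bracket -> illegal
(2,6): flips 1 -> legal
(3,6): flips 3 -> legal
(3,7): no bracket -> illegal
(5,3): no bracket -> illegal
(5,4): no bracket -> illegal
(6,3): no bracket -> illegal
(6,5): flips 1 -> legal
(6,7): flips 3 -> legal
(7,3): no bracket -> illegal
(7,4): no bracket -> illegal
(7,5): no bracket -> illegal

Answer: (2,6) (3,6) (6,5) (6,7)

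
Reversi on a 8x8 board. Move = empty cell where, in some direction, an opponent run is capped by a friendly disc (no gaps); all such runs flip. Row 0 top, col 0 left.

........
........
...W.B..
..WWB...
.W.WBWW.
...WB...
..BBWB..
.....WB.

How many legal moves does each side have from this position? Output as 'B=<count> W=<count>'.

-- B to move --
(1,2): flips 1 -> legal
(1,3): flips 4 -> legal
(1,4): no bracket -> illegal
(2,1): flips 2 -> legal
(2,2): flips 1 -> legal
(2,4): no bracket -> illegal
(3,0): no bracket -> illegal
(3,1): flips 2 -> legal
(3,5): no bracket -> illegal
(3,6): flips 1 -> legal
(3,7): no bracket -> illegal
(4,0): no bracket -> illegal
(4,2): flips 1 -> legal
(4,7): flips 2 -> legal
(5,0): no bracket -> illegal
(5,1): no bracket -> illegal
(5,2): flips 2 -> legal
(5,5): no bracket -> illegal
(5,6): flips 1 -> legal
(5,7): no bracket -> illegal
(6,6): no bracket -> illegal
(7,3): no bracket -> illegal
(7,4): flips 2 -> legal
B mobility = 11
-- W to move --
(1,4): no bracket -> illegal
(1,5): no bracket -> illegal
(1,6): flips 2 -> legal
(2,4): flips 3 -> legal
(2,6): no bracket -> illegal
(3,5): flips 2 -> legal
(3,6): no bracket -> illegal
(5,1): no bracket -> illegal
(5,2): no bracket -> illegal
(5,5): flips 3 -> legal
(5,6): no bracket -> illegal
(6,1): flips 2 -> legal
(6,6): flips 1 -> legal
(6,7): no bracket -> illegal
(7,1): flips 1 -> legal
(7,2): flips 2 -> legal
(7,3): flips 1 -> legal
(7,4): no bracket -> illegal
(7,7): flips 1 -> legal
W mobility = 10

Answer: B=11 W=10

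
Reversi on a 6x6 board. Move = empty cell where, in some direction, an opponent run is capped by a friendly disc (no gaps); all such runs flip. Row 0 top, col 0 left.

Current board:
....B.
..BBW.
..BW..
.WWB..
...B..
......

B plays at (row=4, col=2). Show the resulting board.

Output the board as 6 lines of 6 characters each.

Answer: ....B.
..BBW.
..BW..
.WBB..
..BB..
......

Derivation:
Place B at (4,2); scan 8 dirs for brackets.
Dir NW: opp run (3,1), next='.' -> no flip
Dir N: opp run (3,2) capped by B -> flip
Dir NE: first cell 'B' (not opp) -> no flip
Dir W: first cell '.' (not opp) -> no flip
Dir E: first cell 'B' (not opp) -> no flip
Dir SW: first cell '.' (not opp) -> no flip
Dir S: first cell '.' (not opp) -> no flip
Dir SE: first cell '.' (not opp) -> no flip
All flips: (3,2)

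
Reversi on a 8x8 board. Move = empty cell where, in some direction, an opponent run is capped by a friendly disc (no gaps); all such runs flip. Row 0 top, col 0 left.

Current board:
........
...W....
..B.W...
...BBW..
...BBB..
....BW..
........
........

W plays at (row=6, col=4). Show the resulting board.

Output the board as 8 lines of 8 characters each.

Place W at (6,4); scan 8 dirs for brackets.
Dir NW: first cell '.' (not opp) -> no flip
Dir N: opp run (5,4) (4,4) (3,4) capped by W -> flip
Dir NE: first cell 'W' (not opp) -> no flip
Dir W: first cell '.' (not opp) -> no flip
Dir E: first cell '.' (not opp) -> no flip
Dir SW: first cell '.' (not opp) -> no flip
Dir S: first cell '.' (not opp) -> no flip
Dir SE: first cell '.' (not opp) -> no flip
All flips: (3,4) (4,4) (5,4)

Answer: ........
...W....
..B.W...
...BWW..
...BWB..
....WW..
....W...
........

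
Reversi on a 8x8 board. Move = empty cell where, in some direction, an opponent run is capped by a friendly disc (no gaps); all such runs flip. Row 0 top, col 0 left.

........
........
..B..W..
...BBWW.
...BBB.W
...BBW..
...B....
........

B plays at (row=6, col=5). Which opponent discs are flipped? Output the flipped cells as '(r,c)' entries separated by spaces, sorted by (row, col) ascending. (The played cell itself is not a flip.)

Dir NW: first cell 'B' (not opp) -> no flip
Dir N: opp run (5,5) capped by B -> flip
Dir NE: first cell '.' (not opp) -> no flip
Dir W: first cell '.' (not opp) -> no flip
Dir E: first cell '.' (not opp) -> no flip
Dir SW: first cell '.' (not opp) -> no flip
Dir S: first cell '.' (not opp) -> no flip
Dir SE: first cell '.' (not opp) -> no flip

Answer: (5,5)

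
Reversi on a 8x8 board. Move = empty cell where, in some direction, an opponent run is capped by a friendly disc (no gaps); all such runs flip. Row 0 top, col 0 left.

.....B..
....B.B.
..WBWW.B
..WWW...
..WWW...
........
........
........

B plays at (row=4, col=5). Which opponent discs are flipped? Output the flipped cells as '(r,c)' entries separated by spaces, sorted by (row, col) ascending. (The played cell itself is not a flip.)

Dir NW: opp run (3,4) capped by B -> flip
Dir N: first cell '.' (not opp) -> no flip
Dir NE: first cell '.' (not opp) -> no flip
Dir W: opp run (4,4) (4,3) (4,2), next='.' -> no flip
Dir E: first cell '.' (not opp) -> no flip
Dir SW: first cell '.' (not opp) -> no flip
Dir S: first cell '.' (not opp) -> no flip
Dir SE: first cell '.' (not opp) -> no flip

Answer: (3,4)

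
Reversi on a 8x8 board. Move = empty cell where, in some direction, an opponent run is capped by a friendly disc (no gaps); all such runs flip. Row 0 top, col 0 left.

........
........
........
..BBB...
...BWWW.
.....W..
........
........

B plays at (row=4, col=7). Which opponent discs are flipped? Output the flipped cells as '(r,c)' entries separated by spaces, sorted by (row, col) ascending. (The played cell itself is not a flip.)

Answer: (4,4) (4,5) (4,6)

Derivation:
Dir NW: first cell '.' (not opp) -> no flip
Dir N: first cell '.' (not opp) -> no flip
Dir NE: edge -> no flip
Dir W: opp run (4,6) (4,5) (4,4) capped by B -> flip
Dir E: edge -> no flip
Dir SW: first cell '.' (not opp) -> no flip
Dir S: first cell '.' (not opp) -> no flip
Dir SE: edge -> no flip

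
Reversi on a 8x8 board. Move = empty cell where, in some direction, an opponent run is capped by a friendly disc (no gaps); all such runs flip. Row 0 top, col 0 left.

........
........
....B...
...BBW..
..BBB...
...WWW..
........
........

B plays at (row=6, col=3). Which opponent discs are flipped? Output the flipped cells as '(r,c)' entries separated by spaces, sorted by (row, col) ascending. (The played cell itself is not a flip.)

Answer: (5,3)

Derivation:
Dir NW: first cell '.' (not opp) -> no flip
Dir N: opp run (5,3) capped by B -> flip
Dir NE: opp run (5,4), next='.' -> no flip
Dir W: first cell '.' (not opp) -> no flip
Dir E: first cell '.' (not opp) -> no flip
Dir SW: first cell '.' (not opp) -> no flip
Dir S: first cell '.' (not opp) -> no flip
Dir SE: first cell '.' (not opp) -> no flip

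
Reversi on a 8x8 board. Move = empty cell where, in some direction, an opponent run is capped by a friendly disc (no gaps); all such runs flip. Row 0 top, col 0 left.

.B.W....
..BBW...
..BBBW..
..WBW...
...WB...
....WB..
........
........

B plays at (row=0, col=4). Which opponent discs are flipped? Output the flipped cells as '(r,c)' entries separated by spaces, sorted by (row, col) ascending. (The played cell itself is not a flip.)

Answer: (1,4)

Derivation:
Dir NW: edge -> no flip
Dir N: edge -> no flip
Dir NE: edge -> no flip
Dir W: opp run (0,3), next='.' -> no flip
Dir E: first cell '.' (not opp) -> no flip
Dir SW: first cell 'B' (not opp) -> no flip
Dir S: opp run (1,4) capped by B -> flip
Dir SE: first cell '.' (not opp) -> no flip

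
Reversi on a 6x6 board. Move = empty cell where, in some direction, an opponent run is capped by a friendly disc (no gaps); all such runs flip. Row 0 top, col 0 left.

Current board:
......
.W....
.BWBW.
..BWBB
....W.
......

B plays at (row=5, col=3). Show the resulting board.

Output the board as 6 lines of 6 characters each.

Answer: ......
.W....
.BWBW.
..BWBB
....B.
...B..

Derivation:
Place B at (5,3); scan 8 dirs for brackets.
Dir NW: first cell '.' (not opp) -> no flip
Dir N: first cell '.' (not opp) -> no flip
Dir NE: opp run (4,4) capped by B -> flip
Dir W: first cell '.' (not opp) -> no flip
Dir E: first cell '.' (not opp) -> no flip
Dir SW: edge -> no flip
Dir S: edge -> no flip
Dir SE: edge -> no flip
All flips: (4,4)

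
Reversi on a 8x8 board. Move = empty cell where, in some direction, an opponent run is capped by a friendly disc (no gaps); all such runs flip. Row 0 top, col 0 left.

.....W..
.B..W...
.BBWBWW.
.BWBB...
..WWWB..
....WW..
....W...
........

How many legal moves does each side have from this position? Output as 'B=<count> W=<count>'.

-- B to move --
(0,3): no bracket -> illegal
(0,4): flips 1 -> legal
(0,6): no bracket -> illegal
(1,2): flips 1 -> legal
(1,3): flips 1 -> legal
(1,5): no bracket -> illegal
(1,6): flips 1 -> legal
(1,7): no bracket -> illegal
(2,7): flips 2 -> legal
(3,5): no bracket -> illegal
(3,6): no bracket -> illegal
(3,7): no bracket -> illegal
(4,1): flips 3 -> legal
(4,6): no bracket -> illegal
(5,1): flips 1 -> legal
(5,2): flips 3 -> legal
(5,3): flips 2 -> legal
(5,6): no bracket -> illegal
(6,3): flips 1 -> legal
(6,5): flips 4 -> legal
(6,6): flips 2 -> legal
(7,3): no bracket -> illegal
(7,4): flips 3 -> legal
(7,5): no bracket -> illegal
B mobility = 13
-- W to move --
(0,0): flips 3 -> legal
(0,1): no bracket -> illegal
(0,2): no bracket -> illegal
(1,0): flips 1 -> legal
(1,2): flips 1 -> legal
(1,3): no bracket -> illegal
(1,5): flips 2 -> legal
(2,0): flips 3 -> legal
(3,0): flips 1 -> legal
(3,5): flips 3 -> legal
(3,6): flips 1 -> legal
(4,0): no bracket -> illegal
(4,1): no bracket -> illegal
(4,6): flips 1 -> legal
(5,6): flips 2 -> legal
W mobility = 10

Answer: B=13 W=10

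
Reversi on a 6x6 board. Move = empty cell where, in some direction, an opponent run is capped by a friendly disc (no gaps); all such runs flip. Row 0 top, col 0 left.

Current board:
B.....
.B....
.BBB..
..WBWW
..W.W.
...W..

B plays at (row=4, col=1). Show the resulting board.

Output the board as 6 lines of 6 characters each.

Answer: B.....
.B....
.BBB..
..BBWW
.BW.W.
...W..

Derivation:
Place B at (4,1); scan 8 dirs for brackets.
Dir NW: first cell '.' (not opp) -> no flip
Dir N: first cell '.' (not opp) -> no flip
Dir NE: opp run (3,2) capped by B -> flip
Dir W: first cell '.' (not opp) -> no flip
Dir E: opp run (4,2), next='.' -> no flip
Dir SW: first cell '.' (not opp) -> no flip
Dir S: first cell '.' (not opp) -> no flip
Dir SE: first cell '.' (not opp) -> no flip
All flips: (3,2)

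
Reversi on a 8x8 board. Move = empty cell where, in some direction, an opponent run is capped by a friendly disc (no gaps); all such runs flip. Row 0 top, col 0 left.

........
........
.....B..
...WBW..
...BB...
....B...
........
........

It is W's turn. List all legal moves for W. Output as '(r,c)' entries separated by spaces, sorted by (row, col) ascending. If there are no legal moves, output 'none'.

Answer: (1,5) (5,3) (5,5)

Derivation:
(1,4): no bracket -> illegal
(1,5): flips 1 -> legal
(1,6): no bracket -> illegal
(2,3): no bracket -> illegal
(2,4): no bracket -> illegal
(2,6): no bracket -> illegal
(3,2): no bracket -> illegal
(3,6): no bracket -> illegal
(4,2): no bracket -> illegal
(4,5): no bracket -> illegal
(5,2): no bracket -> illegal
(5,3): flips 2 -> legal
(5,5): flips 1 -> legal
(6,3): no bracket -> illegal
(6,4): no bracket -> illegal
(6,5): no bracket -> illegal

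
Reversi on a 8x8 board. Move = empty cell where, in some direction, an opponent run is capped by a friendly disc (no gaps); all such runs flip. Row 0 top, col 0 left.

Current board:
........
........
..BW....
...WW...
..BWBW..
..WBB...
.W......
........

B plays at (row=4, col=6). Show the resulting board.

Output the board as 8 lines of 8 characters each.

Answer: ........
........
..BW....
...WW...
..BWBBB.
..WBB...
.W......
........

Derivation:
Place B at (4,6); scan 8 dirs for brackets.
Dir NW: first cell '.' (not opp) -> no flip
Dir N: first cell '.' (not opp) -> no flip
Dir NE: first cell '.' (not opp) -> no flip
Dir W: opp run (4,5) capped by B -> flip
Dir E: first cell '.' (not opp) -> no flip
Dir SW: first cell '.' (not opp) -> no flip
Dir S: first cell '.' (not opp) -> no flip
Dir SE: first cell '.' (not opp) -> no flip
All flips: (4,5)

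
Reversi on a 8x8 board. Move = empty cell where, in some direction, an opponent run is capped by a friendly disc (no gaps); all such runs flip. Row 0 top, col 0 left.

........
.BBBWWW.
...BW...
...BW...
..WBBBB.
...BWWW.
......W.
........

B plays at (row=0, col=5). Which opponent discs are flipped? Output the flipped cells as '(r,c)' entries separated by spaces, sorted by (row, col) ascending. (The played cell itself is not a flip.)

Dir NW: edge -> no flip
Dir N: edge -> no flip
Dir NE: edge -> no flip
Dir W: first cell '.' (not opp) -> no flip
Dir E: first cell '.' (not opp) -> no flip
Dir SW: opp run (1,4) capped by B -> flip
Dir S: opp run (1,5), next='.' -> no flip
Dir SE: opp run (1,6), next='.' -> no flip

Answer: (1,4)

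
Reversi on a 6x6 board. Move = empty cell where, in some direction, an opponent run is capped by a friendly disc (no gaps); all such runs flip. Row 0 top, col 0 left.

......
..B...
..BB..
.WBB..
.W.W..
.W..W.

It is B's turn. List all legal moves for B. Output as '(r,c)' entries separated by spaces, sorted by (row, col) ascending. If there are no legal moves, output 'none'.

Answer: (3,0) (4,0) (5,0) (5,3)

Derivation:
(2,0): no bracket -> illegal
(2,1): no bracket -> illegal
(3,0): flips 1 -> legal
(3,4): no bracket -> illegal
(4,0): flips 1 -> legal
(4,2): no bracket -> illegal
(4,4): no bracket -> illegal
(4,5): no bracket -> illegal
(5,0): flips 1 -> legal
(5,2): no bracket -> illegal
(5,3): flips 1 -> legal
(5,5): no bracket -> illegal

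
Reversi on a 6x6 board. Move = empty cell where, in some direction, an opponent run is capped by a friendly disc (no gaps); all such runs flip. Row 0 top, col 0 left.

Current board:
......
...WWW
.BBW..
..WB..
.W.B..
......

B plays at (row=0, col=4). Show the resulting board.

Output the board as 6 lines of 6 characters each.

Place B at (0,4); scan 8 dirs for brackets.
Dir NW: edge -> no flip
Dir N: edge -> no flip
Dir NE: edge -> no flip
Dir W: first cell '.' (not opp) -> no flip
Dir E: first cell '.' (not opp) -> no flip
Dir SW: opp run (1,3) capped by B -> flip
Dir S: opp run (1,4), next='.' -> no flip
Dir SE: opp run (1,5), next=edge -> no flip
All flips: (1,3)

Answer: ....B.
...BWW
.BBW..
..WB..
.W.B..
......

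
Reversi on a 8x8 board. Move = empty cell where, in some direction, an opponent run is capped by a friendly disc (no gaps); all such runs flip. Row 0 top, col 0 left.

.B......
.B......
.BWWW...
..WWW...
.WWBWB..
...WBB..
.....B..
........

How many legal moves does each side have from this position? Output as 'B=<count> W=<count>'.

-- B to move --
(1,2): flips 2 -> legal
(1,3): flips 2 -> legal
(1,4): flips 3 -> legal
(1,5): no bracket -> illegal
(2,5): flips 4 -> legal
(3,0): no bracket -> illegal
(3,1): no bracket -> illegal
(3,5): no bracket -> illegal
(4,0): flips 2 -> legal
(5,0): no bracket -> illegal
(5,1): no bracket -> illegal
(5,2): flips 1 -> legal
(6,2): no bracket -> illegal
(6,3): flips 1 -> legal
(6,4): no bracket -> illegal
B mobility = 7
-- W to move --
(0,0): flips 1 -> legal
(0,2): no bracket -> illegal
(1,0): flips 1 -> legal
(1,2): no bracket -> illegal
(2,0): flips 1 -> legal
(3,0): no bracket -> illegal
(3,1): no bracket -> illegal
(3,5): no bracket -> illegal
(3,6): no bracket -> illegal
(4,6): flips 1 -> legal
(5,2): flips 1 -> legal
(5,6): flips 3 -> legal
(6,3): no bracket -> illegal
(6,4): flips 1 -> legal
(6,6): flips 1 -> legal
(7,4): no bracket -> illegal
(7,5): no bracket -> illegal
(7,6): flips 3 -> legal
W mobility = 9

Answer: B=7 W=9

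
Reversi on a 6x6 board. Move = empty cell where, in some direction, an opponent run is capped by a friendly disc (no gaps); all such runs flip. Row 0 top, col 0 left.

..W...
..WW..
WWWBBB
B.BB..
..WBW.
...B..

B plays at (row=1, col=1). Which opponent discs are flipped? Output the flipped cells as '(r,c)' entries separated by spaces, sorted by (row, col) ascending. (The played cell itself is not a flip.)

Answer: (2,2)

Derivation:
Dir NW: first cell '.' (not opp) -> no flip
Dir N: first cell '.' (not opp) -> no flip
Dir NE: opp run (0,2), next=edge -> no flip
Dir W: first cell '.' (not opp) -> no flip
Dir E: opp run (1,2) (1,3), next='.' -> no flip
Dir SW: opp run (2,0), next=edge -> no flip
Dir S: opp run (2,1), next='.' -> no flip
Dir SE: opp run (2,2) capped by B -> flip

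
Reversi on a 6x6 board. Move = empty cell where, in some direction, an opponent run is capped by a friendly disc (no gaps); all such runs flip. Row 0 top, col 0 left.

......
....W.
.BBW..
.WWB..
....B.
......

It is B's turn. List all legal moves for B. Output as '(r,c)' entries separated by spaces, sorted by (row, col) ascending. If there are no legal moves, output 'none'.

Answer: (1,3) (2,4) (3,0) (4,0) (4,1) (4,2) (4,3)

Derivation:
(0,3): no bracket -> illegal
(0,4): no bracket -> illegal
(0,5): no bracket -> illegal
(1,2): no bracket -> illegal
(1,3): flips 1 -> legal
(1,5): no bracket -> illegal
(2,0): no bracket -> illegal
(2,4): flips 1 -> legal
(2,5): no bracket -> illegal
(3,0): flips 2 -> legal
(3,4): no bracket -> illegal
(4,0): flips 1 -> legal
(4,1): flips 1 -> legal
(4,2): flips 1 -> legal
(4,3): flips 1 -> legal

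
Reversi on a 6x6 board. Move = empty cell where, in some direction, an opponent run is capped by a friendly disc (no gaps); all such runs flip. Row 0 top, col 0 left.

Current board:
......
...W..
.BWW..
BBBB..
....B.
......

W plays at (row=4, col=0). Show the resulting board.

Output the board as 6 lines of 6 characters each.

Answer: ......
...W..
.BWW..
BWBB..
W...B.
......

Derivation:
Place W at (4,0); scan 8 dirs for brackets.
Dir NW: edge -> no flip
Dir N: opp run (3,0), next='.' -> no flip
Dir NE: opp run (3,1) capped by W -> flip
Dir W: edge -> no flip
Dir E: first cell '.' (not opp) -> no flip
Dir SW: edge -> no flip
Dir S: first cell '.' (not opp) -> no flip
Dir SE: first cell '.' (not opp) -> no flip
All flips: (3,1)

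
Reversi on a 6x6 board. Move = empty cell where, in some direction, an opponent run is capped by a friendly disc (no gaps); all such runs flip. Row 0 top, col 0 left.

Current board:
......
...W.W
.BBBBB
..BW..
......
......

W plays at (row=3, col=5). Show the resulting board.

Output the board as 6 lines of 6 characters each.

Answer: ......
...W.W
.BBBWW
..BW.W
......
......

Derivation:
Place W at (3,5); scan 8 dirs for brackets.
Dir NW: opp run (2,4) capped by W -> flip
Dir N: opp run (2,5) capped by W -> flip
Dir NE: edge -> no flip
Dir W: first cell '.' (not opp) -> no flip
Dir E: edge -> no flip
Dir SW: first cell '.' (not opp) -> no flip
Dir S: first cell '.' (not opp) -> no flip
Dir SE: edge -> no flip
All flips: (2,4) (2,5)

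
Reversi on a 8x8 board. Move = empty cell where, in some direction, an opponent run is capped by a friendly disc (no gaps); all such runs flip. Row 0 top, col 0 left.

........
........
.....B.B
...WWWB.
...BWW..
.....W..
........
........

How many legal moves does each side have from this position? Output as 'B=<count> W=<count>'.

Answer: B=5 W=6

Derivation:
-- B to move --
(2,2): no bracket -> illegal
(2,3): flips 1 -> legal
(2,4): no bracket -> illegal
(2,6): no bracket -> illegal
(3,2): flips 3 -> legal
(4,2): no bracket -> illegal
(4,6): flips 2 -> legal
(5,3): no bracket -> illegal
(5,4): flips 1 -> legal
(5,6): no bracket -> illegal
(6,4): no bracket -> illegal
(6,5): flips 3 -> legal
(6,6): no bracket -> illegal
B mobility = 5
-- W to move --
(1,4): no bracket -> illegal
(1,5): flips 1 -> legal
(1,6): flips 1 -> legal
(1,7): no bracket -> illegal
(2,4): no bracket -> illegal
(2,6): no bracket -> illegal
(3,2): no bracket -> illegal
(3,7): flips 1 -> legal
(4,2): flips 1 -> legal
(4,6): no bracket -> illegal
(4,7): no bracket -> illegal
(5,2): flips 1 -> legal
(5,3): flips 1 -> legal
(5,4): no bracket -> illegal
W mobility = 6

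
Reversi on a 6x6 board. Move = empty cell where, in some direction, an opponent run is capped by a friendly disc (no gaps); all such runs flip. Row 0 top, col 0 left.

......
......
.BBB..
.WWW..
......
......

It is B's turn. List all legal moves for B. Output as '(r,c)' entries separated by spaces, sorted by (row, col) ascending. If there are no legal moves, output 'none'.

(2,0): no bracket -> illegal
(2,4): no bracket -> illegal
(3,0): no bracket -> illegal
(3,4): no bracket -> illegal
(4,0): flips 1 -> legal
(4,1): flips 2 -> legal
(4,2): flips 1 -> legal
(4,3): flips 2 -> legal
(4,4): flips 1 -> legal

Answer: (4,0) (4,1) (4,2) (4,3) (4,4)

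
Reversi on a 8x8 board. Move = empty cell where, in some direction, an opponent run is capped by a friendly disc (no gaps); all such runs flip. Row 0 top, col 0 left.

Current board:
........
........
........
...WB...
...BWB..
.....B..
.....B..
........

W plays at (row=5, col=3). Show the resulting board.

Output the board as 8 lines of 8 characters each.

Answer: ........
........
........
...WB...
...WWB..
...W.B..
.....B..
........

Derivation:
Place W at (5,3); scan 8 dirs for brackets.
Dir NW: first cell '.' (not opp) -> no flip
Dir N: opp run (4,3) capped by W -> flip
Dir NE: first cell 'W' (not opp) -> no flip
Dir W: first cell '.' (not opp) -> no flip
Dir E: first cell '.' (not opp) -> no flip
Dir SW: first cell '.' (not opp) -> no flip
Dir S: first cell '.' (not opp) -> no flip
Dir SE: first cell '.' (not opp) -> no flip
All flips: (4,3)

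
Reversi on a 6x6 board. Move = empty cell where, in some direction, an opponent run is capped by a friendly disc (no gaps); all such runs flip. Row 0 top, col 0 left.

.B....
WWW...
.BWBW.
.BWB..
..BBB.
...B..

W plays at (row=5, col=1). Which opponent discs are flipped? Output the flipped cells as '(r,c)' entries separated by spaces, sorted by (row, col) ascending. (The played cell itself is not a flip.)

Answer: (3,3) (4,2)

Derivation:
Dir NW: first cell '.' (not opp) -> no flip
Dir N: first cell '.' (not opp) -> no flip
Dir NE: opp run (4,2) (3,3) capped by W -> flip
Dir W: first cell '.' (not opp) -> no flip
Dir E: first cell '.' (not opp) -> no flip
Dir SW: edge -> no flip
Dir S: edge -> no flip
Dir SE: edge -> no flip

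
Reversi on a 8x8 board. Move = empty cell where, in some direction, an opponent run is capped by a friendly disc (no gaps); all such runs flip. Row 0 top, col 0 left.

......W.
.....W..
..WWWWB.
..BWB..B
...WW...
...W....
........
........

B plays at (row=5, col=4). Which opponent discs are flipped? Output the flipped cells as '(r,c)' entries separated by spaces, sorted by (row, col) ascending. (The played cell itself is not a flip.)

Answer: (4,3) (4,4)

Derivation:
Dir NW: opp run (4,3) capped by B -> flip
Dir N: opp run (4,4) capped by B -> flip
Dir NE: first cell '.' (not opp) -> no flip
Dir W: opp run (5,3), next='.' -> no flip
Dir E: first cell '.' (not opp) -> no flip
Dir SW: first cell '.' (not opp) -> no flip
Dir S: first cell '.' (not opp) -> no flip
Dir SE: first cell '.' (not opp) -> no flip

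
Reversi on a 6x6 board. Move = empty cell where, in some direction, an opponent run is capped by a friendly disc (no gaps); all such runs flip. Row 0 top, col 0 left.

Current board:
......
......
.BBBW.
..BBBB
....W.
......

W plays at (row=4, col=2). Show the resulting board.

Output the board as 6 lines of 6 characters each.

Place W at (4,2); scan 8 dirs for brackets.
Dir NW: first cell '.' (not opp) -> no flip
Dir N: opp run (3,2) (2,2), next='.' -> no flip
Dir NE: opp run (3,3) capped by W -> flip
Dir W: first cell '.' (not opp) -> no flip
Dir E: first cell '.' (not opp) -> no flip
Dir SW: first cell '.' (not opp) -> no flip
Dir S: first cell '.' (not opp) -> no flip
Dir SE: first cell '.' (not opp) -> no flip
All flips: (3,3)

Answer: ......
......
.BBBW.
..BWBB
..W.W.
......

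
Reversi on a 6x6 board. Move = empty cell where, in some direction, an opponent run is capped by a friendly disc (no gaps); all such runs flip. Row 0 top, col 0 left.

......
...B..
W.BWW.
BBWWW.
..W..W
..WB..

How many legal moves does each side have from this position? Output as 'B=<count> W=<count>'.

-- B to move --
(1,0): flips 1 -> legal
(1,1): no bracket -> illegal
(1,2): no bracket -> illegal
(1,4): no bracket -> illegal
(1,5): no bracket -> illegal
(2,1): no bracket -> illegal
(2,5): flips 2 -> legal
(3,5): flips 4 -> legal
(4,1): no bracket -> illegal
(4,3): flips 2 -> legal
(4,4): flips 1 -> legal
(5,1): flips 1 -> legal
(5,4): no bracket -> illegal
(5,5): no bracket -> illegal
B mobility = 6
-- W to move --
(0,2): flips 1 -> legal
(0,3): flips 1 -> legal
(0,4): no bracket -> illegal
(1,1): flips 1 -> legal
(1,2): flips 1 -> legal
(1,4): no bracket -> illegal
(2,1): flips 1 -> legal
(4,0): flips 1 -> legal
(4,1): no bracket -> illegal
(4,3): no bracket -> illegal
(4,4): no bracket -> illegal
(5,4): flips 1 -> legal
W mobility = 7

Answer: B=6 W=7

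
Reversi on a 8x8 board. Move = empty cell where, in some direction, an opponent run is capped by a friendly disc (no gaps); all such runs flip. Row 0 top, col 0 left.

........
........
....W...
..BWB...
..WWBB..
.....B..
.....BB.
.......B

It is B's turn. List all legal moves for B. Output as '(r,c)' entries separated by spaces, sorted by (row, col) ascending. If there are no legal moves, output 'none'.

Answer: (1,4) (2,2) (4,1) (5,2) (5,4)

Derivation:
(1,3): no bracket -> illegal
(1,4): flips 1 -> legal
(1,5): no bracket -> illegal
(2,2): flips 1 -> legal
(2,3): no bracket -> illegal
(2,5): no bracket -> illegal
(3,1): no bracket -> illegal
(3,5): no bracket -> illegal
(4,1): flips 2 -> legal
(5,1): no bracket -> illegal
(5,2): flips 2 -> legal
(5,3): no bracket -> illegal
(5,4): flips 1 -> legal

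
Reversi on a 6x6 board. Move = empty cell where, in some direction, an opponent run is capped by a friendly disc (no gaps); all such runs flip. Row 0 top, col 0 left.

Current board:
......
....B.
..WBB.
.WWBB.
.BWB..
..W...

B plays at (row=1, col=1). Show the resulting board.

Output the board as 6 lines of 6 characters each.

Place B at (1,1); scan 8 dirs for brackets.
Dir NW: first cell '.' (not opp) -> no flip
Dir N: first cell '.' (not opp) -> no flip
Dir NE: first cell '.' (not opp) -> no flip
Dir W: first cell '.' (not opp) -> no flip
Dir E: first cell '.' (not opp) -> no flip
Dir SW: first cell '.' (not opp) -> no flip
Dir S: first cell '.' (not opp) -> no flip
Dir SE: opp run (2,2) capped by B -> flip
All flips: (2,2)

Answer: ......
.B..B.
..BBB.
.WWBB.
.BWB..
..W...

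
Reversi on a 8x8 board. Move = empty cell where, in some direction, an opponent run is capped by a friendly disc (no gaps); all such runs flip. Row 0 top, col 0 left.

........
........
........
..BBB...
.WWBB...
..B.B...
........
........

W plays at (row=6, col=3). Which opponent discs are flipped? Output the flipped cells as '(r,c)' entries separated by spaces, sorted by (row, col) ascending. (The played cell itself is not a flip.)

Answer: (5,2)

Derivation:
Dir NW: opp run (5,2) capped by W -> flip
Dir N: first cell '.' (not opp) -> no flip
Dir NE: opp run (5,4), next='.' -> no flip
Dir W: first cell '.' (not opp) -> no flip
Dir E: first cell '.' (not opp) -> no flip
Dir SW: first cell '.' (not opp) -> no flip
Dir S: first cell '.' (not opp) -> no flip
Dir SE: first cell '.' (not opp) -> no flip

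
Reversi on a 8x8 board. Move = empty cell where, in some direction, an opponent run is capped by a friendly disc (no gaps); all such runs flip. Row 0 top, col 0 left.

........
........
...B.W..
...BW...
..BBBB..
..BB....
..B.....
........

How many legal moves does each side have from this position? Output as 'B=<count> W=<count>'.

-- B to move --
(1,4): no bracket -> illegal
(1,5): no bracket -> illegal
(1,6): flips 2 -> legal
(2,4): flips 1 -> legal
(2,6): no bracket -> illegal
(3,5): flips 1 -> legal
(3,6): no bracket -> illegal
B mobility = 3
-- W to move --
(1,2): flips 1 -> legal
(1,3): no bracket -> illegal
(1,4): no bracket -> illegal
(2,2): no bracket -> illegal
(2,4): no bracket -> illegal
(3,1): no bracket -> illegal
(3,2): flips 1 -> legal
(3,5): no bracket -> illegal
(3,6): no bracket -> illegal
(4,1): no bracket -> illegal
(4,6): no bracket -> illegal
(5,1): no bracket -> illegal
(5,4): flips 1 -> legal
(5,5): no bracket -> illegal
(5,6): flips 1 -> legal
(6,1): flips 2 -> legal
(6,3): no bracket -> illegal
(6,4): no bracket -> illegal
(7,1): no bracket -> illegal
(7,2): no bracket -> illegal
(7,3): no bracket -> illegal
W mobility = 5

Answer: B=3 W=5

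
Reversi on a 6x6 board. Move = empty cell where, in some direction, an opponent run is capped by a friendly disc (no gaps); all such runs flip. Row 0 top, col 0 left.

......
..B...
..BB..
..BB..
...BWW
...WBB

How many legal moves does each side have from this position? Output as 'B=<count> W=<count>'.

Answer: B=3 W=3

Derivation:
-- B to move --
(3,4): flips 1 -> legal
(3,5): flips 1 -> legal
(4,2): no bracket -> illegal
(5,2): flips 1 -> legal
B mobility = 3
-- W to move --
(0,1): no bracket -> illegal
(0,2): no bracket -> illegal
(0,3): no bracket -> illegal
(1,1): flips 2 -> legal
(1,3): flips 3 -> legal
(1,4): no bracket -> illegal
(2,1): no bracket -> illegal
(2,4): no bracket -> illegal
(3,1): no bracket -> illegal
(3,4): no bracket -> illegal
(4,1): no bracket -> illegal
(4,2): flips 1 -> legal
(5,2): no bracket -> illegal
W mobility = 3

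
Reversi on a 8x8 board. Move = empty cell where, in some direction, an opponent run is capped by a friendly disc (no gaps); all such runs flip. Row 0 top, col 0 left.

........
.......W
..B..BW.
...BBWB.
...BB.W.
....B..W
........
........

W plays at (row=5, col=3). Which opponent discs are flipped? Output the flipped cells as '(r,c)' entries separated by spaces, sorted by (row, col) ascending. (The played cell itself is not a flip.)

Dir NW: first cell '.' (not opp) -> no flip
Dir N: opp run (4,3) (3,3), next='.' -> no flip
Dir NE: opp run (4,4) capped by W -> flip
Dir W: first cell '.' (not opp) -> no flip
Dir E: opp run (5,4), next='.' -> no flip
Dir SW: first cell '.' (not opp) -> no flip
Dir S: first cell '.' (not opp) -> no flip
Dir SE: first cell '.' (not opp) -> no flip

Answer: (4,4)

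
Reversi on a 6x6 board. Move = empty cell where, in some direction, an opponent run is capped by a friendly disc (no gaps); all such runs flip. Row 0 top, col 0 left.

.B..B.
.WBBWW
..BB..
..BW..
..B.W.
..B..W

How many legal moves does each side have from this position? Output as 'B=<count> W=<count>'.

Answer: B=7 W=4

Derivation:
-- B to move --
(0,0): flips 1 -> legal
(0,2): no bracket -> illegal
(0,3): no bracket -> illegal
(0,5): flips 1 -> legal
(1,0): flips 1 -> legal
(2,0): no bracket -> illegal
(2,1): flips 1 -> legal
(2,4): flips 2 -> legal
(2,5): no bracket -> illegal
(3,4): flips 1 -> legal
(3,5): no bracket -> illegal
(4,3): flips 1 -> legal
(4,5): no bracket -> illegal
(5,3): no bracket -> illegal
(5,4): no bracket -> illegal
B mobility = 7
-- W to move --
(0,0): no bracket -> illegal
(0,2): no bracket -> illegal
(0,3): flips 2 -> legal
(0,5): no bracket -> illegal
(1,0): no bracket -> illegal
(2,1): no bracket -> illegal
(2,4): no bracket -> illegal
(3,1): flips 1 -> legal
(3,4): no bracket -> illegal
(4,1): flips 2 -> legal
(4,3): no bracket -> illegal
(5,1): flips 1 -> legal
(5,3): no bracket -> illegal
W mobility = 4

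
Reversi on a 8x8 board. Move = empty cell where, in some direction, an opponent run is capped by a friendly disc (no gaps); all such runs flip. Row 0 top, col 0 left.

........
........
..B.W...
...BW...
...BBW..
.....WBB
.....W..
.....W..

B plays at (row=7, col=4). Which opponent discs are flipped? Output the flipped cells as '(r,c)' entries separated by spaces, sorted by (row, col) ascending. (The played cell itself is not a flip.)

Answer: (6,5)

Derivation:
Dir NW: first cell '.' (not opp) -> no flip
Dir N: first cell '.' (not opp) -> no flip
Dir NE: opp run (6,5) capped by B -> flip
Dir W: first cell '.' (not opp) -> no flip
Dir E: opp run (7,5), next='.' -> no flip
Dir SW: edge -> no flip
Dir S: edge -> no flip
Dir SE: edge -> no flip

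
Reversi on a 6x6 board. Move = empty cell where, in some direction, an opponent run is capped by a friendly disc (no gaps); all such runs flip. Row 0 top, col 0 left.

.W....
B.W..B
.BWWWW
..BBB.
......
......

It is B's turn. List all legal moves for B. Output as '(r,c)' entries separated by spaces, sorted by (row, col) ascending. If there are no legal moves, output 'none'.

(0,0): no bracket -> illegal
(0,2): flips 2 -> legal
(0,3): flips 1 -> legal
(1,1): flips 1 -> legal
(1,3): flips 1 -> legal
(1,4): flips 2 -> legal
(3,1): no bracket -> illegal
(3,5): flips 1 -> legal

Answer: (0,2) (0,3) (1,1) (1,3) (1,4) (3,5)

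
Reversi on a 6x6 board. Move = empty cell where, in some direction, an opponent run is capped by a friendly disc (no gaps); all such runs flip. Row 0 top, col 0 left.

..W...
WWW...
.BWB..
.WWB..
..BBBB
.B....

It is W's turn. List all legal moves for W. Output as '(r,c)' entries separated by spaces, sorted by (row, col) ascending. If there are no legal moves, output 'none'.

(1,3): no bracket -> illegal
(1,4): flips 1 -> legal
(2,0): flips 1 -> legal
(2,4): flips 1 -> legal
(3,0): flips 1 -> legal
(3,4): flips 2 -> legal
(3,5): no bracket -> illegal
(4,0): no bracket -> illegal
(4,1): no bracket -> illegal
(5,0): no bracket -> illegal
(5,2): flips 1 -> legal
(5,3): flips 1 -> legal
(5,4): flips 1 -> legal
(5,5): flips 2 -> legal

Answer: (1,4) (2,0) (2,4) (3,0) (3,4) (5,2) (5,3) (5,4) (5,5)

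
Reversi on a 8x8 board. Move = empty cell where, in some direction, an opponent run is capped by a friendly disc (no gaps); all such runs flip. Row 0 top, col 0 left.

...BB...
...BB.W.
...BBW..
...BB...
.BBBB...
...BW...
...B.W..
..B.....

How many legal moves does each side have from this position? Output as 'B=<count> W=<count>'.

-- B to move --
(0,5): no bracket -> illegal
(0,6): no bracket -> illegal
(0,7): flips 2 -> legal
(1,5): no bracket -> illegal
(1,7): no bracket -> illegal
(2,6): flips 1 -> legal
(2,7): no bracket -> illegal
(3,5): no bracket -> illegal
(3,6): flips 1 -> legal
(4,5): flips 1 -> legal
(5,5): flips 1 -> legal
(5,6): no bracket -> illegal
(6,4): flips 1 -> legal
(6,6): no bracket -> illegal
(7,4): no bracket -> illegal
(7,5): no bracket -> illegal
(7,6): flips 2 -> legal
B mobility = 7
-- W to move --
(0,2): no bracket -> illegal
(0,5): no bracket -> illegal
(1,2): no bracket -> illegal
(1,5): no bracket -> illegal
(2,2): flips 2 -> legal
(3,0): no bracket -> illegal
(3,1): no bracket -> illegal
(3,2): flips 1 -> legal
(3,5): no bracket -> illegal
(4,0): no bracket -> illegal
(4,5): no bracket -> illegal
(5,0): no bracket -> illegal
(5,1): no bracket -> illegal
(5,2): flips 3 -> legal
(5,5): no bracket -> illegal
(6,1): no bracket -> illegal
(6,2): no bracket -> illegal
(6,4): no bracket -> illegal
(7,1): no bracket -> illegal
(7,3): no bracket -> illegal
(7,4): no bracket -> illegal
W mobility = 3

Answer: B=7 W=3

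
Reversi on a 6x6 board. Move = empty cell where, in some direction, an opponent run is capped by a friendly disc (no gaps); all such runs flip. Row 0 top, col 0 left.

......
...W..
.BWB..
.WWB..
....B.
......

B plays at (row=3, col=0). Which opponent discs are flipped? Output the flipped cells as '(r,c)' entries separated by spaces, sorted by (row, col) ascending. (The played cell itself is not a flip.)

Dir NW: edge -> no flip
Dir N: first cell '.' (not opp) -> no flip
Dir NE: first cell 'B' (not opp) -> no flip
Dir W: edge -> no flip
Dir E: opp run (3,1) (3,2) capped by B -> flip
Dir SW: edge -> no flip
Dir S: first cell '.' (not opp) -> no flip
Dir SE: first cell '.' (not opp) -> no flip

Answer: (3,1) (3,2)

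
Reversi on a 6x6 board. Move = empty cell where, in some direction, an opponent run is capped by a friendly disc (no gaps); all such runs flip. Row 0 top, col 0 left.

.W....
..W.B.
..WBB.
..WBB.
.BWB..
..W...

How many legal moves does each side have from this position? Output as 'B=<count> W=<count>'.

-- B to move --
(0,0): no bracket -> illegal
(0,2): no bracket -> illegal
(0,3): no bracket -> illegal
(1,0): no bracket -> illegal
(1,1): flips 1 -> legal
(1,3): no bracket -> illegal
(2,1): flips 2 -> legal
(3,1): flips 1 -> legal
(5,1): flips 1 -> legal
(5,3): no bracket -> illegal
B mobility = 4
-- W to move --
(0,3): no bracket -> illegal
(0,4): no bracket -> illegal
(0,5): flips 2 -> legal
(1,3): no bracket -> illegal
(1,5): flips 2 -> legal
(2,5): flips 4 -> legal
(3,0): flips 1 -> legal
(3,1): no bracket -> illegal
(3,5): flips 2 -> legal
(4,0): flips 1 -> legal
(4,4): flips 2 -> legal
(4,5): flips 2 -> legal
(5,0): flips 1 -> legal
(5,1): no bracket -> illegal
(5,3): no bracket -> illegal
(5,4): flips 1 -> legal
W mobility = 10

Answer: B=4 W=10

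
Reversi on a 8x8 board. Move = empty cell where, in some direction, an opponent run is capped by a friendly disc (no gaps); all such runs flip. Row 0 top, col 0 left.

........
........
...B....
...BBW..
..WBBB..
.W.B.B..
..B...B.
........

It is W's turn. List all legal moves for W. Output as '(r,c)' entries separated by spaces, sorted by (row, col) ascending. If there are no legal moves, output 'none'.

(1,2): no bracket -> illegal
(1,3): no bracket -> illegal
(1,4): no bracket -> illegal
(2,2): no bracket -> illegal
(2,4): flips 1 -> legal
(2,5): no bracket -> illegal
(3,2): flips 2 -> legal
(3,6): no bracket -> illegal
(4,6): flips 3 -> legal
(5,2): no bracket -> illegal
(5,4): no bracket -> illegal
(5,6): no bracket -> illegal
(5,7): no bracket -> illegal
(6,1): no bracket -> illegal
(6,3): no bracket -> illegal
(6,4): flips 1 -> legal
(6,5): flips 2 -> legal
(6,7): no bracket -> illegal
(7,1): flips 3 -> legal
(7,2): no bracket -> illegal
(7,3): flips 1 -> legal
(7,5): no bracket -> illegal
(7,6): no bracket -> illegal
(7,7): no bracket -> illegal

Answer: (2,4) (3,2) (4,6) (6,4) (6,5) (7,1) (7,3)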